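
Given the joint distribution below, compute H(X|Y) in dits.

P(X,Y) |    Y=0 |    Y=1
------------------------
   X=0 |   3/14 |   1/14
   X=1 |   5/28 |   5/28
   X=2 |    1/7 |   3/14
0.4566 dits

Using the chain rule: H(X|Y) = H(X,Y) - H(Y)

First, compute H(X,Y) = 0.7565 dits

Marginal P(Y) = (15/28, 13/28)
H(Y) = 0.2999 dits

H(X|Y) = H(X,Y) - H(Y) = 0.7565 - 0.2999 = 0.4566 dits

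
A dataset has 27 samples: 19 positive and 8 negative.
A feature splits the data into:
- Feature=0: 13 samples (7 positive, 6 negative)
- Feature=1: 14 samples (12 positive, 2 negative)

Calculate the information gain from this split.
0.0905 bits

Information Gain = H(Y) - H(Y|Feature)

Before split:
P(positive) = 19/27 = 0.7037
H(Y) = 0.8767 bits

After split:
Feature=0: H = 0.9957 bits (weight = 13/27)
Feature=1: H = 0.5917 bits (weight = 14/27)
H(Y|Feature) = (13/27)×0.9957 + (14/27)×0.5917 = 0.7862 bits

Information Gain = 0.8767 - 0.7862 = 0.0905 bits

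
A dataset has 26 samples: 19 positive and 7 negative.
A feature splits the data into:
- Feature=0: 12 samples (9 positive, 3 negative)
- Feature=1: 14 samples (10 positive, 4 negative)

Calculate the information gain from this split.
0.0012 bits

Information Gain = H(Y) - H(Y|Feature)

Before split:
P(positive) = 19/26 = 0.7308
H(Y) = 0.8404 bits

After split:
Feature=0: H = 0.8113 bits (weight = 12/26)
Feature=1: H = 0.8631 bits (weight = 14/26)
H(Y|Feature) = (12/26)×0.8113 + (14/26)×0.8631 = 0.8392 bits

Information Gain = 0.8404 - 0.8392 = 0.0012 bits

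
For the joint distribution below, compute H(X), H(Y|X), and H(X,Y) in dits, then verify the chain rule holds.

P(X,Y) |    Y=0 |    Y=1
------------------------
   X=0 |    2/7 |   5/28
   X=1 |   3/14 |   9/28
H(X,Y) = 0.5908, H(X) = 0.2999, H(Y|X) = 0.2909 (all in dits)

Chain rule: H(X,Y) = H(X) + H(Y|X)

Left side — joint entropy directly:
H(X,Y) = -Σ p(x,y) log p(x,y) = 0.5908 dits

Right side — compute H(Y|X) from the conditional distributions:
P(X) = (13/28, 15/28), so H(X) = 0.2999 dits
H(Y|X) = Σ_x P(X=x) · H(Y|X=x):
  P(Y|X=0) = (8/13, 5/13), H(Y|X=0) = 0.2894, weight P(X=0) = 13/28
  P(Y|X=1) = (2/5, 3/5), H(Y|X=1) = 0.2923, weight P(X=1) = 15/28
H(Y|X) = 0.2909 dits

H(X) + H(Y|X) = 0.2999 + 0.2909 = 0.5908 dits

Both sides equal 0.5908 dits. ✓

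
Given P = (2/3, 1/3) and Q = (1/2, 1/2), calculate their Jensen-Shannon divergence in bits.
0.0207 bits

Jensen-Shannon divergence is:
JSD(P||Q) = 0.5 × D_KL(P||M) + 0.5 × D_KL(Q||M)
where M = 0.5 × (P + Q) is the mixture distribution.

M = 0.5 × (2/3, 1/3) + 0.5 × (1/2, 1/2) = (7/12, 5/12)

D_KL(P||M) = 0.0211 bits
D_KL(Q||M) = 0.0203 bits

JSD(P||Q) = 0.5 × 0.0211 + 0.5 × 0.0203 = 0.0207 bits

Unlike KL divergence, JSD is symmetric and bounded: 0 ≤ JSD ≤ log(2).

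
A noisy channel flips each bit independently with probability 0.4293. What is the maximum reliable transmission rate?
0.0145 bits

For a binary symmetric channel (BSC) with error probability p:
Capacity C = 1 - H(p) bits per symbol

where H(p) = -p log₂(p) - (1-p) log₂(1-p) is the binary entropy function.

H(0.4293) = 0.9855 bits
C = 1 - 0.9855 = 0.0145 bits per symbol

This means we can reliably transmit up to 0.0145 bits of information per channel use.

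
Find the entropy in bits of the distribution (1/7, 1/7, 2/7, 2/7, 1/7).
2.2359 bits

Shannon entropy is H(X) = -Σ p(x) log p(x).

For P = (1/7, 1/7, 2/7, 2/7, 1/7):
H = -1/7 × log_2(1/7) -1/7 × log_2(1/7) -2/7 × log_2(2/7) -2/7 × log_2(2/7) -1/7 × log_2(1/7)
H = 2.2359 bits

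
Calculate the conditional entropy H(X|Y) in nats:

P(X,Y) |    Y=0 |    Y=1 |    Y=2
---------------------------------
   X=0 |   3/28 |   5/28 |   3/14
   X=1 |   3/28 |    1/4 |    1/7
0.6800 nats

Using the chain rule: H(X|Y) = H(X,Y) - H(Y)

First, compute H(X,Y) = 1.7409 nats

Marginal P(Y) = (3/14, 3/7, 5/14)
H(Y) = 1.0609 nats

H(X|Y) = H(X,Y) - H(Y) = 1.7409 - 1.0609 = 0.6800 nats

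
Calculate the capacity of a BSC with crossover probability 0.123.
0.4621 bits

For a binary symmetric channel (BSC) with error probability p:
Capacity C = 1 - H(p) bits per symbol

where H(p) = -p log₂(p) - (1-p) log₂(1-p) is the binary entropy function.

H(0.123) = 0.5379 bits
C = 1 - 0.5379 = 0.4621 bits per symbol

This means we can reliably transmit up to 0.4621 bits of information per channel use.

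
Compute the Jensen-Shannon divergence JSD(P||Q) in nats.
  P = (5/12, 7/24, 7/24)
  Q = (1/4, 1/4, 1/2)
0.0252 nats

Jensen-Shannon divergence is:
JSD(P||Q) = 0.5 × D_KL(P||M) + 0.5 × D_KL(Q||M)
where M = 0.5 × (P + Q) is the mixture distribution.

M = 0.5 × (5/12, 7/24, 7/24) + 0.5 × (1/4, 1/4, 1/2) = (1/3, 0.270833, 0.395833)

D_KL(P||M) = 0.0255 nats
D_KL(Q||M) = 0.0249 nats

JSD(P||Q) = 0.5 × 0.0255 + 0.5 × 0.0249 = 0.0252 nats

Unlike KL divergence, JSD is symmetric and bounded: 0 ≤ JSD ≤ log(2).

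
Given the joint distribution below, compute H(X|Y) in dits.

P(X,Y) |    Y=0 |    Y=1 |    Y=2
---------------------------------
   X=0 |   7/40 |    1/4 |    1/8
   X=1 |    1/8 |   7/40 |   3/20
0.2958 dits

Using the chain rule: H(X|Y) = H(X,Y) - H(Y)

First, compute H(X,Y) = 0.7648 dits

Marginal P(Y) = (3/10, 17/40, 11/40)
H(Y) = 0.4690 dits

H(X|Y) = H(X,Y) - H(Y) = 0.7648 - 0.4690 = 0.2958 dits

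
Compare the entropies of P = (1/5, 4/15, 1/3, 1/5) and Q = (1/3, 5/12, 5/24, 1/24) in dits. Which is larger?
P

Computing entropies in dits:
H(P) = 0.5917
H(Q) = 0.5169

Distribution P has higher entropy.

Intuition: The distribution closer to uniform (more spread out) has higher entropy.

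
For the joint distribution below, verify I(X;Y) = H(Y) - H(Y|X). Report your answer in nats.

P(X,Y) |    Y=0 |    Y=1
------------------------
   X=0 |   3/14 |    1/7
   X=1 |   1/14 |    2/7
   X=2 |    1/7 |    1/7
I(X;Y) = 0.0658 nats

Mutual information has multiple equivalent forms:
- I(X;Y) = H(X) - H(X|Y)
- I(X;Y) = H(Y) - H(Y|X)
- I(X;Y) = H(X) + H(Y) - H(X,Y)

Computing all quantities:
H(X) = 1.0934, H(Y) = 0.6829, H(X,Y) = 1.7105
H(X|Y) = 1.0276, H(Y|X) = 0.6171

Verification:
H(X) - H(X|Y) = 1.0934 - 1.0276 = 0.0658
H(Y) - H(Y|X) = 0.6829 - 0.6171 = 0.0658
H(X) + H(Y) - H(X,Y) = 1.0934 + 0.6829 - 1.7105 = 0.0658

All forms give I(X;Y) = 0.0658 nats. ✓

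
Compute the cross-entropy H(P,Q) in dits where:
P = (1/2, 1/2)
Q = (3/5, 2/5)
0.3099 dits

Cross-entropy: H(P,Q) = -Σ p(x) log q(x)

Alternatively: H(P,Q) = H(P) + D_KL(P||Q)
H(P) = 0.3010 dits
D_KL(P||Q) = 0.0089 dits

H(P,Q) = 0.3010 + 0.0089 = 0.3099 dits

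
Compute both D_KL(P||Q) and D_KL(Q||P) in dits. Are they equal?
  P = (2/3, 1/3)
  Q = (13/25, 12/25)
D_KL(P||Q) = 0.0191, D_KL(Q||P) = 0.0199

KL divergence is not symmetric: D_KL(P||Q) ≠ D_KL(Q||P) in general.

D_KL(P||Q) = 0.0191 dits
D_KL(Q||P) = 0.0199 dits

No, they are not equal!

This asymmetry is why KL divergence is not a true distance metric.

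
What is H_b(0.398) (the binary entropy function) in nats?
0.6722 nats

The binary entropy function is:
H(p) = -p log(p) - (1-p) log(1-p)

H(0.398) = -0.398 × log_e(0.398) - 0.602 × log_e(0.602)
H(0.398) = 0.6722 nats

Note: Binary entropy is maximized at p=0.5 (H=1 bit) and minimized at p=0 or p=1 (H=0).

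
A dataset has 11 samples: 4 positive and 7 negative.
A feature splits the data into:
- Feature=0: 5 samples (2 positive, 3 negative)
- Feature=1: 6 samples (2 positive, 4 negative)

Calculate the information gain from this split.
0.0034 bits

Information Gain = H(Y) - H(Y|Feature)

Before split:
P(positive) = 4/11 = 0.3636
H(Y) = 0.9457 bits

After split:
Feature=0: H = 0.9710 bits (weight = 5/11)
Feature=1: H = 0.9183 bits (weight = 6/11)
H(Y|Feature) = (5/11)×0.9710 + (6/11)×0.9183 = 0.9422 bits

Information Gain = 0.9457 - 0.9422 = 0.0034 bits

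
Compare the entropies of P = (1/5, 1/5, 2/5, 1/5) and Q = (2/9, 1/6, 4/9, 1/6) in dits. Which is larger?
P

Computing entropies in dits:
H(P) = 0.5786
H(Q) = 0.5611

Distribution P has higher entropy.

Intuition: The distribution closer to uniform (more spread out) has higher entropy.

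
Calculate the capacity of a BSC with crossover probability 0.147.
0.3977 bits

For a binary symmetric channel (BSC) with error probability p:
Capacity C = 1 - H(p) bits per symbol

where H(p) = -p log₂(p) - (1-p) log₂(1-p) is the binary entropy function.

H(0.147) = 0.6023 bits
C = 1 - 0.6023 = 0.3977 bits per symbol

This means we can reliably transmit up to 0.3977 bits of information per channel use.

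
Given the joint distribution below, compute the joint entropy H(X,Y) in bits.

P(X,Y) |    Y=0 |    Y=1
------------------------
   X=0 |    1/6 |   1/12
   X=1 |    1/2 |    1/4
1.7296 bits

Joint entropy is H(X,Y) = -Σ_{x,y} p(x,y) log p(x,y).

Summing over all non-zero entries:
H(X,Y) = -[1/6·log_2(1/6) + 1/12·log_2(1/12) + 1/2·log_2(1/2) + 1/4·log_2(1/4)]
H(X,Y) = 1.7296 bits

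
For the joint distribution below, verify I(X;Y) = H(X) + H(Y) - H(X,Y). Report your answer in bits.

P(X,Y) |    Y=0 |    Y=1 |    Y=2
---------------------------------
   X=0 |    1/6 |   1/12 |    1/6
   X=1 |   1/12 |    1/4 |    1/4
I(X;Y) = 0.0753 bits

Mutual information has multiple equivalent forms:
- I(X;Y) = H(X) - H(X|Y)
- I(X;Y) = H(Y) - H(Y|X)
- I(X;Y) = H(X) + H(Y) - H(X,Y)

Computing all quantities:
H(X) = 0.9799, H(Y) = 1.5546, H(X,Y) = 2.4591
H(X|Y) = 0.9046, H(Y|X) = 1.4793

Verification:
H(X) - H(X|Y) = 0.9799 - 0.9046 = 0.0753
H(Y) - H(Y|X) = 1.5546 - 1.4793 = 0.0753
H(X) + H(Y) - H(X,Y) = 0.9799 + 1.5546 - 2.4591 = 0.0753

All forms give I(X;Y) = 0.0753 bits. ✓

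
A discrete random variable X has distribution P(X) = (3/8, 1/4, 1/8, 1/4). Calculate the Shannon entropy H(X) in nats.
1.3209 nats

Shannon entropy is H(X) = -Σ p(x) log p(x).

For P = (3/8, 1/4, 1/8, 1/4):
H = -3/8 × log_e(3/8) -1/4 × log_e(1/4) -1/8 × log_e(1/8) -1/4 × log_e(1/4)
H = 1.3209 nats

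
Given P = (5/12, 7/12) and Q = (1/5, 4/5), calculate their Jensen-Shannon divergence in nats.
0.0280 nats

Jensen-Shannon divergence is:
JSD(P||Q) = 0.5 × D_KL(P||M) + 0.5 × D_KL(Q||M)
where M = 0.5 × (P + Q) is the mixture distribution.

M = 0.5 × (5/12, 7/12) + 0.5 × (1/5, 4/5) = (0.308333, 0.691667)

D_KL(P||M) = 0.0261 nats
D_KL(Q||M) = 0.0298 nats

JSD(P||Q) = 0.5 × 0.0261 + 0.5 × 0.0298 = 0.0280 nats

Unlike KL divergence, JSD is symmetric and bounded: 0 ≤ JSD ≤ log(2).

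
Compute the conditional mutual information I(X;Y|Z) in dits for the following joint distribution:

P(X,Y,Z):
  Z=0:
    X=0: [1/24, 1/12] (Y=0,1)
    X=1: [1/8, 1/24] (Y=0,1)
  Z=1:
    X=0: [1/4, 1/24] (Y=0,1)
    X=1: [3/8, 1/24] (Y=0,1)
0.0119 dits

Conditional mutual information: I(X;Y|Z) = H(X|Z) + H(Y|Z) - H(X,Y|Z)

H(Z) = 0.2622
H(X,Z) = 0.5571 → H(X|Z) = 0.2949
H(Y,Z) = 0.4601 → H(Y|Z) = 0.1979
H(X,Y,Z) = 0.7431 → H(X,Y|Z) = 0.4810

I(X;Y|Z) = 0.2949 + 0.1979 - 0.4810 = 0.0119 dits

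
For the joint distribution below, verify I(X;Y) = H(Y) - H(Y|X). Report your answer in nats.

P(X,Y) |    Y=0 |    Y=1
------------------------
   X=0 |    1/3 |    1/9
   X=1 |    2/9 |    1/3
I(X;Y) = 0.0631 nats

Mutual information has multiple equivalent forms:
- I(X;Y) = H(X) - H(X|Y)
- I(X;Y) = H(Y) - H(Y|X)
- I(X;Y) = H(X) + H(Y) - H(X,Y)

Computing all quantities:
H(X) = 0.6870, H(Y) = 0.6870, H(X,Y) = 1.3108
H(X|Y) = 0.6238, H(Y|X) = 0.6238

Verification:
H(X) - H(X|Y) = 0.6870 - 0.6238 = 0.0631
H(Y) - H(Y|X) = 0.6870 - 0.6238 = 0.0631
H(X) + H(Y) - H(X,Y) = 0.6870 + 0.6870 - 1.3108 = 0.0631

All forms give I(X;Y) = 0.0631 nats. ✓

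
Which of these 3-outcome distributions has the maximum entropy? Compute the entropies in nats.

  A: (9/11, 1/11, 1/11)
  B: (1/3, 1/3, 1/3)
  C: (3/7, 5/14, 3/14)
B

For a discrete distribution over n outcomes, entropy is maximized by the uniform distribution.

Computing entropies:
H(A) = 0.6002 nats
H(B) = 1.0986 nats
H(C) = 1.0609 nats

The uniform distribution (where all probabilities equal 1/3) achieves the maximum entropy of log_e(3) = 1.0986 nats.

Distribution B has the highest entropy.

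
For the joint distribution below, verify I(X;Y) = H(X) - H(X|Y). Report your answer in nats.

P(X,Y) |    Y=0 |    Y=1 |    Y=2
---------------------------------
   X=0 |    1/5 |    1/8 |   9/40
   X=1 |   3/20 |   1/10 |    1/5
I(X;Y) = 0.0007 nats

Mutual information has multiple equivalent forms:
- I(X;Y) = H(X) - H(X|Y)
- I(X;Y) = H(Y) - H(Y|X)
- I(X;Y) = H(X) + H(Y) - H(X,Y)

Computing all quantities:
H(X) = 0.6881, H(Y) = 1.0667, H(X,Y) = 1.7542
H(X|Y) = 0.6874, H(Y|X) = 1.0660

Verification:
H(X) - H(X|Y) = 0.6881 - 0.6874 = 0.0007
H(Y) - H(Y|X) = 1.0667 - 1.0660 = 0.0007
H(X) + H(Y) - H(X,Y) = 0.6881 + 1.0667 - 1.7542 = 0.0007

All forms give I(X;Y) = 0.0007 nats. ✓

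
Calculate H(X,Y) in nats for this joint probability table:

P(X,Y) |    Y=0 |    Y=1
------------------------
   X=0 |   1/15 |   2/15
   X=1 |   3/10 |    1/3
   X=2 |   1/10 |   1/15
1.5874 nats

Joint entropy is H(X,Y) = -Σ_{x,y} p(x,y) log p(x,y).

Summing over all non-zero entries:
H(X,Y) = -[1/15·log_e(1/15) + 2/15·log_e(2/15) + 3/10·log_e(3/10) + 1/3·log_e(1/3) + 1/10·log_e(1/10) + 1/15·log_e(1/15)]
H(X,Y) = 1.5874 nats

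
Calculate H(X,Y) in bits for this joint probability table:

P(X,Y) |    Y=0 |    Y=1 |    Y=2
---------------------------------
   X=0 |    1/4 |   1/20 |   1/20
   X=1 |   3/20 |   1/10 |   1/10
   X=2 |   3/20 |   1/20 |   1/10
2.9660 bits

Joint entropy is H(X,Y) = -Σ_{x,y} p(x,y) log p(x,y).

Summing over all non-zero entries:
H(X,Y) = -[1/4·log_2(1/4) + 1/20·log_2(1/20) + 1/20·log_2(1/20) + 3/20·log_2(3/20) + 1/10·log_2(1/10) + 1/10·log_2(1/10) + 3/20·log_2(3/20) + 1/20·log_2(1/20) + 1/10·log_2(1/10)]
H(X,Y) = 2.9660 bits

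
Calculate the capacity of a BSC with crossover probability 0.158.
0.3705 bits

For a binary symmetric channel (BSC) with error probability p:
Capacity C = 1 - H(p) bits per symbol

where H(p) = -p log₂(p) - (1-p) log₂(1-p) is the binary entropy function.

H(0.158) = 0.6295 bits
C = 1 - 0.6295 = 0.3705 bits per symbol

This means we can reliably transmit up to 0.3705 bits of information per channel use.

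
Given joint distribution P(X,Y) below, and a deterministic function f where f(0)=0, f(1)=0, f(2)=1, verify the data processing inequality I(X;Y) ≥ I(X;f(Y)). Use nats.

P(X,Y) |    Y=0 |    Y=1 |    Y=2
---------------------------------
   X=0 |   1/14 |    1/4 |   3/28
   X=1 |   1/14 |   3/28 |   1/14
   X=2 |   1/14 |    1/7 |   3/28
I(X;Y) = 0.0126, I(X;f(Y)) = 0.0031, inequality holds: 0.0126 ≥ 0.0031

Data Processing Inequality: For any Markov chain X → Y → Z, we have I(X;Y) ≥ I(X;Z).

Here Z = f(Y) is a deterministic function of Y, forming X → Y → Z.

Original I(X;Y) = 0.0126 nats

After applying f:
P(X,Z) where Z=f(Y):
- P(X,Z=0) = P(X,Y=0) + P(X,Y=1)
- P(X,Z=1) = P(X,Y=2)

I(X;Z) = I(X;f(Y)) = 0.0031 nats

Verification: 0.0126 ≥ 0.0031 ✓

Information cannot be created by processing; the function f can only lose information about X.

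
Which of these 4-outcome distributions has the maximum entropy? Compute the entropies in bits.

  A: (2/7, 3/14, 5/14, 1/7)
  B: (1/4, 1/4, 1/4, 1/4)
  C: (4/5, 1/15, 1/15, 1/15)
B

For a discrete distribution over n outcomes, entropy is maximized by the uniform distribution.

Computing entropies:
H(A) = 1.9242 bits
H(B) = 2.0000 bits
H(C) = 1.0389 bits

The uniform distribution (where all probabilities equal 1/4) achieves the maximum entropy of log_2(4) = 2.0000 bits.

Distribution B has the highest entropy.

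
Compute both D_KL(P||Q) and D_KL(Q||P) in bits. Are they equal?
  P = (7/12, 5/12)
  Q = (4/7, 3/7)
D_KL(P||Q) = 0.0004, D_KL(Q||P) = 0.0004

KL divergence is not symmetric: D_KL(P||Q) ≠ D_KL(Q||P) in general.

D_KL(P||Q) = 0.0004 bits
D_KL(Q||P) = 0.0004 bits

In this case they happen to be equal (to 4 decimal places).

This asymmetry is why KL divergence is not a true distance metric.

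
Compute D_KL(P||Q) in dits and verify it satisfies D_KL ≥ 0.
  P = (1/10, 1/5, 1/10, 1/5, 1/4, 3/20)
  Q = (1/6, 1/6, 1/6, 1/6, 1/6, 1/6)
0.0245 dits

KL divergence satisfies the Gibbs inequality: D_KL(P||Q) ≥ 0 for all distributions P, Q.

D_KL(P||Q) = Σ p(x) log(p(x)/q(x))
Term by term:
  x=0: 1/10 × log_10[(1/10)/(1/6)] = -0.0222
  x=1: 1/5 × log_10[(1/5)/(1/6)] = 0.0158
  x=2: 1/10 × log_10[(1/10)/(1/6)] = -0.0222
  x=3: 1/5 × log_10[(1/5)/(1/6)] = 0.0158
  x=4: 1/4 × log_10[(1/4)/(1/6)] = 0.0440
  x=5: 3/20 × log_10[(3/20)/(1/6)] = -0.0069
D_KL(P||Q) = 0.0245 dits

D_KL(P||Q) = 0.0245 ≥ 0 ✓

This non-negativity is a fundamental property: relative entropy cannot be negative because it measures how different Q is from P.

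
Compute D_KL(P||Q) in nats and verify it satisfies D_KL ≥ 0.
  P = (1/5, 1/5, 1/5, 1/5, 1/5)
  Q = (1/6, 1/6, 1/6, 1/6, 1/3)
0.0437 nats

KL divergence satisfies the Gibbs inequality: D_KL(P||Q) ≥ 0 for all distributions P, Q.

D_KL(P||Q) = Σ p(x) log(p(x)/q(x))
Term by term:
  x=0: 1/5 × log_e[(1/5)/(1/6)] = 0.0365
  x=1: 1/5 × log_e[(1/5)/(1/6)] = 0.0365
  x=2: 1/5 × log_e[(1/5)/(1/6)] = 0.0365
  x=3: 1/5 × log_e[(1/5)/(1/6)] = 0.0365
  x=4: 1/5 × log_e[(1/5)/(1/3)] = -0.1022
D_KL(P||Q) = 0.0437 nats

D_KL(P||Q) = 0.0437 ≥ 0 ✓

This non-negativity is a fundamental property: relative entropy cannot be negative because it measures how different Q is from P.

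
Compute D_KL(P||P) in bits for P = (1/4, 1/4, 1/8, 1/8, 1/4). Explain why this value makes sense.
0.0000 bits

KL divergence satisfies the Gibbs inequality: D_KL(P||Q) ≥ 0 for all distributions P, Q.

D_KL(P||Q) = Σ p(x) log(p(x)/q(x))
Each term is p(x) × log_2(p(x)/p(x)) = p(x) × log_2(1) = 0, so the sum is 0.
D_KL(P||Q) = 0.0000 bits

When P = Q, the KL divergence is exactly 0, as there is no 'divergence' between identical distributions.

This non-negativity is a fundamental property: relative entropy cannot be negative because it measures how different Q is from P.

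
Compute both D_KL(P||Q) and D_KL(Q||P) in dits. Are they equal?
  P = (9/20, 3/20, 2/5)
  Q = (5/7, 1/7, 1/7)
D_KL(P||Q) = 0.0917, D_KL(Q||P) = 0.0764

KL divergence is not symmetric: D_KL(P||Q) ≠ D_KL(Q||P) in general.

D_KL(P||Q) = 0.0917 dits
D_KL(Q||P) = 0.0764 dits

No, they are not equal!

This asymmetry is why KL divergence is not a true distance metric.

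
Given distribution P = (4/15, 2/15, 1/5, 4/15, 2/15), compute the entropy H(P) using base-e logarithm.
1.5641 nats

Shannon entropy is H(X) = -Σ p(x) log p(x).

For P = (4/15, 2/15, 1/5, 4/15, 2/15):
H = -4/15 × log_e(4/15) -2/15 × log_e(2/15) -1/5 × log_e(1/5) -4/15 × log_e(4/15) -2/15 × log_e(2/15)
H = 1.5641 nats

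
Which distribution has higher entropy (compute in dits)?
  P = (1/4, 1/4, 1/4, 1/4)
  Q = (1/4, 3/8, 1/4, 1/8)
P

Computing entropies in dits:
H(P) = 0.6021
H(Q) = 0.5737

Distribution P has higher entropy.

Intuition: The distribution closer to uniform (more spread out) has higher entropy.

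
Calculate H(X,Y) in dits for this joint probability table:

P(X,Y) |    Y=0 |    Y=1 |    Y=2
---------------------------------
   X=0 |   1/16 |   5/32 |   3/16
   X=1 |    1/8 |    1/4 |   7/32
0.7453 dits

Joint entropy is H(X,Y) = -Σ_{x,y} p(x,y) log p(x,y).

Summing over all non-zero entries:
H(X,Y) = -[1/16·log_10(1/16) + 5/32·log_10(5/32) + 3/16·log_10(3/16) + 1/8·log_10(1/8) + 1/4·log_10(1/4) + 7/32·log_10(7/32)]
H(X,Y) = 0.7453 dits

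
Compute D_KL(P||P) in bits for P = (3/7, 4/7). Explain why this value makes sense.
0.0000 bits

KL divergence satisfies the Gibbs inequality: D_KL(P||Q) ≥ 0 for all distributions P, Q.

D_KL(P||Q) = Σ p(x) log(p(x)/q(x))
Each term is p(x) × log_2(p(x)/p(x)) = p(x) × log_2(1) = 0, so the sum is 0.
D_KL(P||Q) = 0.0000 bits

When P = Q, the KL divergence is exactly 0, as there is no 'divergence' between identical distributions.

This non-negativity is a fundamental property: relative entropy cannot be negative because it measures how different Q is from P.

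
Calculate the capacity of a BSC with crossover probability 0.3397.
0.0755 bits

For a binary symmetric channel (BSC) with error probability p:
Capacity C = 1 - H(p) bits per symbol

where H(p) = -p log₂(p) - (1-p) log₂(1-p) is the binary entropy function.

H(0.3397) = 0.9245 bits
C = 1 - 0.9245 = 0.0755 bits per symbol

This means we can reliably transmit up to 0.0755 bits of information per channel use.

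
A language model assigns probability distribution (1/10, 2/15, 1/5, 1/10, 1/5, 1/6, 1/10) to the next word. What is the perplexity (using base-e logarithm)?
6.6981

Perplexity is e^H (or exp(H) for natural log).

First, H = -Σ p log p = 1.9018 nats
Perplexity = e^1.9018 = 6.6981

Interpretation: The model's uncertainty is equivalent to choosing uniformly among 6.7 options.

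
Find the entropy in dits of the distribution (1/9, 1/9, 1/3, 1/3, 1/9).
0.6362 dits

Shannon entropy is H(X) = -Σ p(x) log p(x).

For P = (1/9, 1/9, 1/3, 1/3, 1/9):
H = -1/9 × log_10(1/9) -1/9 × log_10(1/9) -1/3 × log_10(1/3) -1/3 × log_10(1/3) -1/9 × log_10(1/9)
H = 0.6362 dits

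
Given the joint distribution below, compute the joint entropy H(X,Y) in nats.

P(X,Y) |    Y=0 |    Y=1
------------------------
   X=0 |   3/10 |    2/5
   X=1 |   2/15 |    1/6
1.2950 nats

Joint entropy is H(X,Y) = -Σ_{x,y} p(x,y) log p(x,y).

Summing over all non-zero entries:
H(X,Y) = -[3/10·log_e(3/10) + 2/5·log_e(2/5) + 2/15·log_e(2/15) + 1/6·log_e(1/6)]
H(X,Y) = 1.2950 nats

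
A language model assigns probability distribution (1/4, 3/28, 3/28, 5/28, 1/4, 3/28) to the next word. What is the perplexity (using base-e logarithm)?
5.5774

Perplexity is e^H (or exp(H) for natural log).

First, H = -Σ p log p = 1.7187 nats
Perplexity = e^1.7187 = 5.5774

Interpretation: The model's uncertainty is equivalent to choosing uniformly among 5.6 options.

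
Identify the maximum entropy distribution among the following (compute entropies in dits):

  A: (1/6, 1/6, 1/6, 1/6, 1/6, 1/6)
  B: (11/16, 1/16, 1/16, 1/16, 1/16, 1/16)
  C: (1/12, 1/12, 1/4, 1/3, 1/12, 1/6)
A

For a discrete distribution over n outcomes, entropy is maximized by the uniform distribution.

Computing entropies:
H(A) = 0.7782 dits
H(B) = 0.4882 dits
H(C) = 0.7090 dits

The uniform distribution (where all probabilities equal 1/6) achieves the maximum entropy of log_10(6) = 0.7782 dits.

Distribution A has the highest entropy.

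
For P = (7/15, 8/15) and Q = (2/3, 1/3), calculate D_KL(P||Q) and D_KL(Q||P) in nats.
D_KL(P||Q) = 0.0842, D_KL(Q||P) = 0.0811

KL divergence is not symmetric: D_KL(P||Q) ≠ D_KL(Q||P) in general.

D_KL(P||Q) = 0.0842 nats
D_KL(Q||P) = 0.0811 nats

No, they are not equal!

This asymmetry is why KL divergence is not a true distance metric.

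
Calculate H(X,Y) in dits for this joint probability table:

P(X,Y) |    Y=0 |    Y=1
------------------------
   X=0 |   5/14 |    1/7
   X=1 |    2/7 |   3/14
0.5792 dits

Joint entropy is H(X,Y) = -Σ_{x,y} p(x,y) log p(x,y).

Summing over all non-zero entries:
H(X,Y) = -[5/14·log_10(5/14) + 1/7·log_10(1/7) + 2/7·log_10(2/7) + 3/14·log_10(3/14)]
H(X,Y) = 0.5792 dits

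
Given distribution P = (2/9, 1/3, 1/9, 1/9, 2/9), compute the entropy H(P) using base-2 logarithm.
2.1972 bits

Shannon entropy is H(X) = -Σ p(x) log p(x).

For P = (2/9, 1/3, 1/9, 1/9, 2/9):
H = -2/9 × log_2(2/9) -1/3 × log_2(1/3) -1/9 × log_2(1/9) -1/9 × log_2(1/9) -2/9 × log_2(2/9)
H = 2.1972 bits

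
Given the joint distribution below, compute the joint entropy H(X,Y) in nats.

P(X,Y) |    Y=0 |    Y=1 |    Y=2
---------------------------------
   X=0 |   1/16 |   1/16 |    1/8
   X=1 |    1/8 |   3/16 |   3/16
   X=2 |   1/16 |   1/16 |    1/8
2.1007 nats

Joint entropy is H(X,Y) = -Σ_{x,y} p(x,y) log p(x,y).

Summing over all non-zero entries:
H(X,Y) = -[1/16·log_e(1/16) + 1/16·log_e(1/16) + 1/8·log_e(1/8) + 1/8·log_e(1/8) + 3/16·log_e(3/16) + 3/16·log_e(3/16) + 1/16·log_e(1/16) + 1/16·log_e(1/16) + 1/8·log_e(1/8)]
H(X,Y) = 2.1007 nats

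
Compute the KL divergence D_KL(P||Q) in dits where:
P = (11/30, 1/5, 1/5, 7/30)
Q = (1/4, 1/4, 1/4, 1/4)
0.0152 dits

KL divergence: D_KL(P||Q) = Σ p(x) log(p(x)/q(x))

Computing term by term:
  x=0: 11/30 × log_10[(11/30)/(1/4)] = 11/30 × 0.1663 = 0.0610
  x=1: 1/5 × log_10[(1/5)/(1/4)] = 1/5 × -0.0969 = -0.0194
  x=2: 1/5 × log_10[(1/5)/(1/4)] = 1/5 × -0.0969 = -0.0194
  x=3: 7/30 × log_10[(7/30)/(1/4)] = 7/30 × -0.0300 = -0.0070

D_KL(P||Q) = 0.0152 dits

Note: KL divergence is always non-negative and equals 0 iff P = Q.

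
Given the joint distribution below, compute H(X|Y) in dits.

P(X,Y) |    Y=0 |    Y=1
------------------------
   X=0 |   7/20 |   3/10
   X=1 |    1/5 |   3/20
0.2810 dits

Using the chain rule: H(X|Y) = H(X,Y) - H(Y)

First, compute H(X,Y) = 0.5798 dits

Marginal P(Y) = (11/20, 9/20)
H(Y) = 0.2989 dits

H(X|Y) = H(X,Y) - H(Y) = 0.5798 - 0.2989 = 0.2810 dits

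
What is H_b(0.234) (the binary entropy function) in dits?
0.2363 dits

The binary entropy function is:
H(p) = -p log(p) - (1-p) log(1-p)

H(0.234) = -0.234 × log_10(0.234) - 0.766 × log_10(0.766)
H(0.234) = 0.2363 dits

Note: Binary entropy is maximized at p=0.5 (H=1 bit) and minimized at p=0 or p=1 (H=0).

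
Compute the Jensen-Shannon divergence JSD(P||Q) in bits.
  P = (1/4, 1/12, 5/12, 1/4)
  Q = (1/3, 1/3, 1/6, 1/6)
0.1082 bits

Jensen-Shannon divergence is:
JSD(P||Q) = 0.5 × D_KL(P||M) + 0.5 × D_KL(Q||M)
where M = 0.5 × (P + Q) is the mixture distribution.

M = 0.5 × (1/4, 1/12, 5/12, 1/4) + 0.5 × (1/3, 1/3, 1/6, 1/6) = (7/24, 5/24, 7/24, 5/24)

D_KL(P||M) = 0.1144 bits
D_KL(Q||M) = 0.1020 bits

JSD(P||Q) = 0.5 × 0.1144 + 0.5 × 0.1020 = 0.1082 bits

Unlike KL divergence, JSD is symmetric and bounded: 0 ≤ JSD ≤ log(2).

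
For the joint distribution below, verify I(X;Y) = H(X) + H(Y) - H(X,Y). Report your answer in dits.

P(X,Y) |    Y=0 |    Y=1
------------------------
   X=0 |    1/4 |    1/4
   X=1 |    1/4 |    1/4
I(X;Y) = 0.0000 dits

Mutual information has multiple equivalent forms:
- I(X;Y) = H(X) - H(X|Y)
- I(X;Y) = H(Y) - H(Y|X)
- I(X;Y) = H(X) + H(Y) - H(X,Y)

Computing all quantities:
H(X) = 0.3010, H(Y) = 0.3010, H(X,Y) = 0.6021
H(X|Y) = 0.3010, H(Y|X) = 0.3010

Verification:
H(X) - H(X|Y) = 0.3010 - 0.3010 = 0.0000
H(Y) - H(Y|X) = 0.3010 - 0.3010 = 0.0000
H(X) + H(Y) - H(X,Y) = 0.3010 + 0.3010 - 0.6021 = 0.0000

All forms give I(X;Y) = 0.0000 dits. ✓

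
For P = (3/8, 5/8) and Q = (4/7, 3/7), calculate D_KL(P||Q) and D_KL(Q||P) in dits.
D_KL(P||Q) = 0.0338, D_KL(Q||P) = 0.0343

KL divergence is not symmetric: D_KL(P||Q) ≠ D_KL(Q||P) in general.

D_KL(P||Q) = 0.0338 dits
D_KL(Q||P) = 0.0343 dits

No, they are not equal!

This asymmetry is why KL divergence is not a true distance metric.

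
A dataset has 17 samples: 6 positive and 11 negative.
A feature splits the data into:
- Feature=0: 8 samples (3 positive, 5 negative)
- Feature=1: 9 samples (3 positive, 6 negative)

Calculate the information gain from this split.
0.0014 bits

Information Gain = H(Y) - H(Y|Feature)

Before split:
P(positive) = 6/17 = 0.3529
H(Y) = 0.9367 bits

After split:
Feature=0: H = 0.9544 bits (weight = 8/17)
Feature=1: H = 0.9183 bits (weight = 9/17)
H(Y|Feature) = (8/17)×0.9544 + (9/17)×0.9183 = 0.9353 bits

Information Gain = 0.9367 - 0.9353 = 0.0014 bits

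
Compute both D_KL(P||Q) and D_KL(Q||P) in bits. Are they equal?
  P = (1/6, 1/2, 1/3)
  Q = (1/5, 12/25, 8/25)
D_KL(P||Q) = 0.0052, D_KL(Q||P) = 0.0055

KL divergence is not symmetric: D_KL(P||Q) ≠ D_KL(Q||P) in general.

D_KL(P||Q) = 0.0052 bits
D_KL(Q||P) = 0.0055 bits

No, they are not equal!

This asymmetry is why KL divergence is not a true distance metric.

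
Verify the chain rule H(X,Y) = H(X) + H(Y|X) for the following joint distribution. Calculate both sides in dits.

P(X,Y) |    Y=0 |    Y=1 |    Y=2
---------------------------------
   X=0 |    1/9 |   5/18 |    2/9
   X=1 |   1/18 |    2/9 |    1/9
H(X,Y) = 0.7266, H(X) = 0.2902, H(Y|X) = 0.4364 (all in dits)

Chain rule: H(X,Y) = H(X) + H(Y|X)

Left side — joint entropy directly:
H(X,Y) = -Σ p(x,y) log p(x,y) = 0.7266 dits

Right side — compute H(Y|X) from the conditional distributions:
P(X) = (11/18, 7/18), so H(X) = 0.2902 dits
H(Y|X) = Σ_x P(X=x) · H(Y|X=x):
  P(Y|X=0) = (2/11, 5/11, 4/11), H(Y|X=0) = 0.4500, weight P(X=0) = 11/18
  P(Y|X=1) = (1/7, 4/7, 2/7), H(Y|X=1) = 0.4151, weight P(X=1) = 7/18
H(Y|X) = 0.4364 dits

H(X) + H(Y|X) = 0.2902 + 0.4364 = 0.7266 dits

Both sides equal 0.7266 dits. ✓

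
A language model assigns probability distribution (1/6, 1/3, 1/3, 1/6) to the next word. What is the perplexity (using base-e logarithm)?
3.7798

Perplexity is e^H (or exp(H) for natural log).

First, H = -Σ p log p = 1.3297 nats
Perplexity = e^1.3297 = 3.7798

Interpretation: The model's uncertainty is equivalent to choosing uniformly among 3.8 options.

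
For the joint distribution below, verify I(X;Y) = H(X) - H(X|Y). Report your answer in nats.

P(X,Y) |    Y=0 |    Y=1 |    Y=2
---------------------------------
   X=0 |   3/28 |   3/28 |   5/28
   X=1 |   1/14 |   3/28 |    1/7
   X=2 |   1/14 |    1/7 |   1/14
I(X;Y) = 0.0241 nats

Mutual information has multiple equivalent forms:
- I(X;Y) = H(X) - H(X|Y)
- I(X;Y) = H(Y) - H(Y|X)
- I(X;Y) = H(X) + H(Y) - H(X,Y)

Computing all quantities:
H(X) = 1.0898, H(Y) = 1.0813, H(X,Y) = 2.1471
H(X|Y) = 1.0657, H(Y|X) = 1.0573

Verification:
H(X) - H(X|Y) = 1.0898 - 1.0657 = 0.0241
H(Y) - H(Y|X) = 1.0813 - 1.0573 = 0.0241
H(X) + H(Y) - H(X,Y) = 1.0898 + 1.0813 - 2.1471 = 0.0241

All forms give I(X;Y) = 0.0241 nats. ✓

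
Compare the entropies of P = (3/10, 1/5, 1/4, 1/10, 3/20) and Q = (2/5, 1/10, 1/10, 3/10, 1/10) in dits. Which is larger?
P

Computing entropies in dits:
H(P) = 0.6708
H(Q) = 0.6160

Distribution P has higher entropy.

Intuition: The distribution closer to uniform (more spread out) has higher entropy.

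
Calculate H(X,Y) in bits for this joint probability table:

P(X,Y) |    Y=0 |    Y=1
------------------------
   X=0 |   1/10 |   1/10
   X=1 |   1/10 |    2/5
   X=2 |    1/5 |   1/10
2.3219 bits

Joint entropy is H(X,Y) = -Σ_{x,y} p(x,y) log p(x,y).

Summing over all non-zero entries:
H(X,Y) = -[1/10·log_2(1/10) + 1/10·log_2(1/10) + 1/10·log_2(1/10) + 2/5·log_2(2/5) + 1/5·log_2(1/5) + 1/10·log_2(1/10)]
H(X,Y) = 2.3219 bits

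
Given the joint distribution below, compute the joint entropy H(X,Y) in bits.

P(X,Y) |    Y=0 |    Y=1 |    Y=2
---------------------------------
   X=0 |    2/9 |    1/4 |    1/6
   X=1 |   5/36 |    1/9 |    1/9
2.5130 bits

Joint entropy is H(X,Y) = -Σ_{x,y} p(x,y) log p(x,y).

Summing over all non-zero entries:
H(X,Y) = -[2/9·log_2(2/9) + 1/4·log_2(1/4) + 1/6·log_2(1/6) + 5/36·log_2(5/36) + 1/9·log_2(1/9) + 1/9·log_2(1/9)]
H(X,Y) = 2.5130 bits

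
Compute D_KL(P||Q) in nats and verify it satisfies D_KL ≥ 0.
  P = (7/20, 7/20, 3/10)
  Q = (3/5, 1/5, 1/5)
0.1289 nats

KL divergence satisfies the Gibbs inequality: D_KL(P||Q) ≥ 0 for all distributions P, Q.

D_KL(P||Q) = Σ p(x) log(p(x)/q(x))
Term by term:
  x=0: 7/20 × log_e[(7/20)/(3/5)] = -0.1886
  x=1: 7/20 × log_e[(7/20)/(1/5)] = 0.1959
  x=2: 3/10 × log_e[(3/10)/(1/5)] = 0.1216
D_KL(P||Q) = 0.1289 nats

D_KL(P||Q) = 0.1289 ≥ 0 ✓

This non-negativity is a fundamental property: relative entropy cannot be negative because it measures how different Q is from P.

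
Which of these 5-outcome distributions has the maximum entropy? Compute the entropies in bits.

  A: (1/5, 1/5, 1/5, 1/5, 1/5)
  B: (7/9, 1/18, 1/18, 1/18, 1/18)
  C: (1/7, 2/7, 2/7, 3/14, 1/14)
A

For a discrete distribution over n outcomes, entropy is maximized by the uniform distribution.

Computing entropies:
H(A) = 2.3219 bits
H(B) = 1.2086 bits
H(C) = 2.1820 bits

The uniform distribution (where all probabilities equal 1/5) achieves the maximum entropy of log_2(5) = 2.3219 bits.

Distribution A has the highest entropy.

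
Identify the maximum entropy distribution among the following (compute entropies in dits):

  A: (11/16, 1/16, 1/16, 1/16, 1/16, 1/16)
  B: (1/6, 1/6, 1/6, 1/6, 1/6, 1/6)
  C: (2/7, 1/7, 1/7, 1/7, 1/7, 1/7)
B

For a discrete distribution over n outcomes, entropy is maximized by the uniform distribution.

Computing entropies:
H(A) = 0.4882 dits
H(B) = 0.7782 dits
H(C) = 0.7591 dits

The uniform distribution (where all probabilities equal 1/6) achieves the maximum entropy of log_10(6) = 0.7782 dits.

Distribution B has the highest entropy.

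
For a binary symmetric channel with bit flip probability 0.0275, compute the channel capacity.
0.8183 bits

For a binary symmetric channel (BSC) with error probability p:
Capacity C = 1 - H(p) bits per symbol

where H(p) = -p log₂(p) - (1-p) log₂(1-p) is the binary entropy function.

H(0.0275) = 0.1817 bits
C = 1 - 0.1817 = 0.8183 bits per symbol

This means we can reliably transmit up to 0.8183 bits of information per channel use.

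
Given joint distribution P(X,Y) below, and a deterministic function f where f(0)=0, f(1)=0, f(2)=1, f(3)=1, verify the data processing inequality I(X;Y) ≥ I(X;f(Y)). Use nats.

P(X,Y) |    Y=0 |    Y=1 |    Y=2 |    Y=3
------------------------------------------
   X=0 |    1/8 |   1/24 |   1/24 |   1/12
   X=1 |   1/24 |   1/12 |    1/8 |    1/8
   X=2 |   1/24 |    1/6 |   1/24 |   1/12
I(X;Y) = 0.1040, I(X;f(Y)) = 0.0348, inequality holds: 0.1040 ≥ 0.0348

Data Processing Inequality: For any Markov chain X → Y → Z, we have I(X;Y) ≥ I(X;Z).

Here Z = f(Y) is a deterministic function of Y, forming X → Y → Z.

Original I(X;Y) = 0.1040 nats

After applying f:
P(X,Z) where Z=f(Y):
- P(X,Z=0) = P(X,Y=0) + P(X,Y=1)
- P(X,Z=1) = P(X,Y=2) + P(X,Y=3)

I(X;Z) = I(X;f(Y)) = 0.0348 nats

Verification: 0.1040 ≥ 0.0348 ✓

Information cannot be created by processing; the function f can only lose information about X.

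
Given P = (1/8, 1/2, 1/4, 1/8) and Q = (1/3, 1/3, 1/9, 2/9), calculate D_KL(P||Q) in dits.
0.0916 dits

KL divergence: D_KL(P||Q) = Σ p(x) log(p(x)/q(x))

Computing term by term:
  x=0: 1/8 × log_10[(1/8)/(1/3)] = 1/8 × -0.4260 = -0.0532
  x=1: 1/2 × log_10[(1/2)/(1/3)] = 1/2 × 0.1761 = 0.0880
  x=2: 1/4 × log_10[(1/4)/(1/9)] = 1/4 × 0.3522 = 0.0880
  x=3: 1/8 × log_10[(1/8)/(2/9)] = 1/8 × -0.2499 = -0.0312

D_KL(P||Q) = 0.0916 dits

Note: KL divergence is always non-negative and equals 0 iff P = Q.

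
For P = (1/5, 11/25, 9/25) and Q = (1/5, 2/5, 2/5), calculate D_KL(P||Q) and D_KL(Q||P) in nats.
D_KL(P||Q) = 0.0040, D_KL(Q||P) = 0.0040

KL divergence is not symmetric: D_KL(P||Q) ≠ D_KL(Q||P) in general.

D_KL(P||Q) = 0.0040 nats
D_KL(Q||P) = 0.0040 nats

In this case they happen to be equal (to 4 decimal places).

This asymmetry is why KL divergence is not a true distance metric.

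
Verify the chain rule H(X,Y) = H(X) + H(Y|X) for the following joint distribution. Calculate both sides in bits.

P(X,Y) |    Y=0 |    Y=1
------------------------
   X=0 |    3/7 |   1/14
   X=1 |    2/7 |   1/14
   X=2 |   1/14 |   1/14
H(X,Y) = 2.1281, H(X) = 1.4316, H(Y|X) = 0.6965 (all in bits)

Chain rule: H(X,Y) = H(X) + H(Y|X)

Left side — joint entropy directly:
H(X,Y) = -Σ p(x,y) log p(x,y) = 2.1281 bits

Right side — compute H(Y|X) from the conditional distributions:
P(X) = (1/2, 5/14, 1/7), so H(X) = 1.4316 bits
H(Y|X) = Σ_x P(X=x) · H(Y|X=x):
  P(Y|X=0) = (6/7, 1/7), H(Y|X=0) = 0.5917, weight P(X=0) = 1/2
  P(Y|X=1) = (4/5, 1/5), H(Y|X=1) = 0.7219, weight P(X=1) = 5/14
  P(Y|X=2) = (1/2, 1/2), H(Y|X=2) = 1.0000, weight P(X=2) = 1/7
H(Y|X) = 0.6965 bits

H(X) + H(Y|X) = 1.4316 + 0.6965 = 2.1281 bits

Both sides equal 2.1281 bits. ✓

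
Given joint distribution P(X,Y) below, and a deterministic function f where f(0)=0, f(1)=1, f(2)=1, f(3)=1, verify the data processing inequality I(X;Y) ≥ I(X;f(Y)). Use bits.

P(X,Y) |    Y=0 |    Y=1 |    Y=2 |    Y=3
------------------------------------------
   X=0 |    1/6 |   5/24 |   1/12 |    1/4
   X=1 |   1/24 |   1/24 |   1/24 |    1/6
I(X;Y) = 0.0386, I(X;f(Y)) = 0.0082, inequality holds: 0.0386 ≥ 0.0082

Data Processing Inequality: For any Markov chain X → Y → Z, we have I(X;Y) ≥ I(X;Z).

Here Z = f(Y) is a deterministic function of Y, forming X → Y → Z.

Original I(X;Y) = 0.0386 bits

After applying f:
P(X,Z) where Z=f(Y):
- P(X,Z=0) = P(X,Y=0)
- P(X,Z=1) = P(X,Y=1) + P(X,Y=2) + P(X,Y=3)

I(X;Z) = I(X;f(Y)) = 0.0082 bits

Verification: 0.0386 ≥ 0.0082 ✓

Information cannot be created by processing; the function f can only lose information about X.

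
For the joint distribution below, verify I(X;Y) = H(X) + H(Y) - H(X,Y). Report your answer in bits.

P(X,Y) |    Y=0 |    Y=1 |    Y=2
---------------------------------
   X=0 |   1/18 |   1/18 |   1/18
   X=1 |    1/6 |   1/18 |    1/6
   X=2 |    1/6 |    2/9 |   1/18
I(X;Y) = 0.1192 bits

Mutual information has multiple equivalent forms:
- I(X;Y) = H(X) - H(X|Y)
- I(X;Y) = H(Y) - H(Y|X)
- I(X;Y) = H(X) + H(Y) - H(X,Y)

Computing all quantities:
H(X) = 1.4807, H(Y) = 1.5715, H(X,Y) = 2.9330
H(X|Y) = 1.3615, H(Y|X) = 1.4523

Verification:
H(X) - H(X|Y) = 1.4807 - 1.3615 = 0.1192
H(Y) - H(Y|X) = 1.5715 - 1.4523 = 0.1192
H(X) + H(Y) - H(X,Y) = 1.4807 + 1.5715 - 2.9330 = 0.1192

All forms give I(X;Y) = 0.1192 bits. ✓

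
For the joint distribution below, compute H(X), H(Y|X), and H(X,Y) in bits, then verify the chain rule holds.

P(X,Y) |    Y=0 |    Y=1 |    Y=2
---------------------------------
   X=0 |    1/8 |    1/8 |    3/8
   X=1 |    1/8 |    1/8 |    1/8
H(X,Y) = 2.4056, H(X) = 0.9544, H(Y|X) = 1.4512 (all in bits)

Chain rule: H(X,Y) = H(X) + H(Y|X)

Left side — joint entropy directly:
H(X,Y) = -Σ p(x,y) log p(x,y) = 2.4056 bits

Right side — compute H(Y|X) from the conditional distributions:
P(X) = (5/8, 3/8), so H(X) = 0.9544 bits
H(Y|X) = Σ_x P(X=x) · H(Y|X=x):
  P(Y|X=0) = (1/5, 1/5, 3/5), H(Y|X=0) = 1.3710, weight P(X=0) = 5/8
  P(Y|X=1) = (1/3, 1/3, 1/3), H(Y|X=1) = 1.5850, weight P(X=1) = 3/8
H(Y|X) = 1.4512 bits

H(X) + H(Y|X) = 0.9544 + 1.4512 = 2.4056 bits

Both sides equal 2.4056 bits. ✓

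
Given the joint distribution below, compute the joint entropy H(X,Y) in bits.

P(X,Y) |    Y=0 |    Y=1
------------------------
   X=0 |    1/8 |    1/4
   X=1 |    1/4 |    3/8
1.9056 bits

Joint entropy is H(X,Y) = -Σ_{x,y} p(x,y) log p(x,y).

Summing over all non-zero entries:
H(X,Y) = -[1/8·log_2(1/8) + 1/4·log_2(1/4) + 1/4·log_2(1/4) + 3/8·log_2(3/8)]
H(X,Y) = 1.9056 bits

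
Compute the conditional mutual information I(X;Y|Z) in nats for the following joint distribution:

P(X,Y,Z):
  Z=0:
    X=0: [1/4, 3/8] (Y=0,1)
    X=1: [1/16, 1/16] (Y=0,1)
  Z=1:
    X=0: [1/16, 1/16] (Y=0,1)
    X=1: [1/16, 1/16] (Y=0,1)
0.0021 nats

Conditional mutual information: I(X;Y|Z) = H(X|Z) + H(Y|Z) - H(X,Y|Z)

H(Z) = 0.5623
H(X,Z) = 1.0735 → H(X|Z) = 0.5112
H(Y,Z) = 1.2450 → H(Y|Z) = 0.6827
H(X,Y,Z) = 1.7541 → H(X,Y|Z) = 1.1918

I(X;Y|Z) = 0.5112 + 0.6827 - 1.1918 = 0.0021 nats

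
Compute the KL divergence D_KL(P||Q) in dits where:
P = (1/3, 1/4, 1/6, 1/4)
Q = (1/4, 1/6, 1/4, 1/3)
0.0251 dits

KL divergence: D_KL(P||Q) = Σ p(x) log(p(x)/q(x))

Computing term by term:
  x=0: 1/3 × log_10[(1/3)/(1/4)] = 1/3 × 0.1249 = 0.0416
  x=1: 1/4 × log_10[(1/4)/(1/6)] = 1/4 × 0.1761 = 0.0440
  x=2: 1/6 × log_10[(1/6)/(1/4)] = 1/6 × -0.1761 = -0.0293
  x=3: 1/4 × log_10[(1/4)/(1/3)] = 1/4 × -0.1249 = -0.0312

D_KL(P||Q) = 0.0251 dits

Note: KL divergence is always non-negative and equals 0 iff P = Q.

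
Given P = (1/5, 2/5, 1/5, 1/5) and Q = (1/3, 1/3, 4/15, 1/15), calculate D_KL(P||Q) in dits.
0.0577 dits

KL divergence: D_KL(P||Q) = Σ p(x) log(p(x)/q(x))

Computing term by term:
  x=0: 1/5 × log_10[(1/5)/(1/3)] = 1/5 × -0.2218 = -0.0444
  x=1: 2/5 × log_10[(2/5)/(1/3)] = 2/5 × 0.0792 = 0.0317
  x=2: 1/5 × log_10[(1/5)/(4/15)] = 1/5 × -0.1249 = -0.0250
  x=3: 1/5 × log_10[(1/5)/(1/15)] = 1/5 × 0.4771 = 0.0954

D_KL(P||Q) = 0.0577 dits

Note: KL divergence is always non-negative and equals 0 iff P = Q.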